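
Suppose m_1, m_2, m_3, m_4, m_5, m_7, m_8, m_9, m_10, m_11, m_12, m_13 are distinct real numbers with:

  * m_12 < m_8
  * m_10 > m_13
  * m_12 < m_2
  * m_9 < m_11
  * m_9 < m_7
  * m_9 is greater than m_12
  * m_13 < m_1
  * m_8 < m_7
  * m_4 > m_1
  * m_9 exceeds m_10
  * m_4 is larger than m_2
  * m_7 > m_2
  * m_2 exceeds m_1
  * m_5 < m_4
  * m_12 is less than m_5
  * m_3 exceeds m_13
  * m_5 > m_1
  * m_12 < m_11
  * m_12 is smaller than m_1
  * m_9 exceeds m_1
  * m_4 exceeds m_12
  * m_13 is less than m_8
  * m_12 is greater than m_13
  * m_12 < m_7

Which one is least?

m_13

m_10 is not least since m_13 < m_10; m_3 is not least since m_13 < m_3; m_12 is not least since m_13 < m_12; m_8 is not least since m_12 < m_8; m_1 is not least since m_13 < m_1; m_5 is not least since m_1 < m_5; m_2 is not least since m_12 < m_2; m_9 is not least since m_10 < m_9; m_11 is not least since m_9 < m_11; m_4 is not least since m_12 < m_4; m_7 is not least since m_8 < m_7.
Only m_13 has nothing below it, so m_13 is the least.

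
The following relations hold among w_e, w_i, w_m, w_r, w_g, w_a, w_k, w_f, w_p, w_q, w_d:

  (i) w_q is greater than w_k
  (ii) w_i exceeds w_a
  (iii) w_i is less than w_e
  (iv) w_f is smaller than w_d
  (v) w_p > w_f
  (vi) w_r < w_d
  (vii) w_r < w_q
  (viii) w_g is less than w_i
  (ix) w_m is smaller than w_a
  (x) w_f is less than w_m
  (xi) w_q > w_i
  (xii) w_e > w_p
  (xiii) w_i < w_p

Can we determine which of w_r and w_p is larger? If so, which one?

Following every chain through w_r: above w_r we get w_d, w_q.
w_p is not reached, and no chain runs the other way from w_p to w_r.
So the given relations leave the order of w_r and w_p undetermined.

undetermined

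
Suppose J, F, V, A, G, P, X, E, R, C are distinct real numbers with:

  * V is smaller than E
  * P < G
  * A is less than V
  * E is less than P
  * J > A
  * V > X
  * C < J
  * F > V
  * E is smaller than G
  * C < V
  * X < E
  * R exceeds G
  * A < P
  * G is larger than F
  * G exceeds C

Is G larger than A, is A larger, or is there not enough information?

Chaining the given relations: A < V < E < P < G.
So G is larger.

G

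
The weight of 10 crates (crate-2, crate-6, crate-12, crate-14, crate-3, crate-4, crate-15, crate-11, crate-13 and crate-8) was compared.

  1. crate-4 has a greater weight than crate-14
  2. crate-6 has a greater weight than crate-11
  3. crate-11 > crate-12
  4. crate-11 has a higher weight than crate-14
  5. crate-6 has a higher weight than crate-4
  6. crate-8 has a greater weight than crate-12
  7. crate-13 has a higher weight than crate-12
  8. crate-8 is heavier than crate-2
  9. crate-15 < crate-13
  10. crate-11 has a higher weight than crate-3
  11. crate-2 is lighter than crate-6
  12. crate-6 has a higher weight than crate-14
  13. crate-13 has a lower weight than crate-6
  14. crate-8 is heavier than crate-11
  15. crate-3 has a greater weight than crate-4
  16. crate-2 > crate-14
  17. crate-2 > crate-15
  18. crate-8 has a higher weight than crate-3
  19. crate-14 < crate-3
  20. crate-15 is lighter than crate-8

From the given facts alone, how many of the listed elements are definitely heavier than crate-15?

4

The elements the relations force above crate-15 are crate-13, crate-2, crate-8, crate-6 — no chain reaches any other.
That is 4.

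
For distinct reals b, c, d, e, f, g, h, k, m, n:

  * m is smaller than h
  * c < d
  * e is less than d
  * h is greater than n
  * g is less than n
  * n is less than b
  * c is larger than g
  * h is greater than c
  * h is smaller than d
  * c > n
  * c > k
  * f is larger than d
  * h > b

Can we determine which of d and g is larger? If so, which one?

The relevant relations are g < n; n < c; c < h; h < d.
Together: g < n < c < h < d.
So d is larger.

d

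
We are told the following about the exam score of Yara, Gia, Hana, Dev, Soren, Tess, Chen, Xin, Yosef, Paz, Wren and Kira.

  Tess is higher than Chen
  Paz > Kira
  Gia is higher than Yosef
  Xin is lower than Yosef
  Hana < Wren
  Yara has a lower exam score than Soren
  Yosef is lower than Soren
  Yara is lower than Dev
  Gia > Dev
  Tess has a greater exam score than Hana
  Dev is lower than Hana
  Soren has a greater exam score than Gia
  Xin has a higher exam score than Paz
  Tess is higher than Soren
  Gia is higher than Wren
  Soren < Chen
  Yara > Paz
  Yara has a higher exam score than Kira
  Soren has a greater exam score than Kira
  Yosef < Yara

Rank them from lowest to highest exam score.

The consecutive links are each given: Kira < Paz; Paz < Xin; Xin < Yosef; Yosef < Yara; Yara < Dev; Dev < Hana; Hana < Wren; Wren < Gia; Gia < Soren; Soren < Chen; Chen < Tess.

Kira < Paz < Xin < Yosef < Yara < Dev < Hana < Wren < Gia < Soren < Chen < Tess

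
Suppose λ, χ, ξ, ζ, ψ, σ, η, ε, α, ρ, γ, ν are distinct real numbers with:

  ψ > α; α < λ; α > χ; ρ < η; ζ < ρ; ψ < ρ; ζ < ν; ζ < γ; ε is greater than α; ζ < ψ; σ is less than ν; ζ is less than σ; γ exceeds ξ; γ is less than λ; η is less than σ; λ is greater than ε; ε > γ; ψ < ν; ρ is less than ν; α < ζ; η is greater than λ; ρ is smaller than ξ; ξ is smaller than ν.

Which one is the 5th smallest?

The consecutive relations fix a unique order: χ < α < ζ < ψ < ρ < ξ < γ < ε < λ < η < σ < ν.
Counting 5 from the smallest end gives ρ.

ρ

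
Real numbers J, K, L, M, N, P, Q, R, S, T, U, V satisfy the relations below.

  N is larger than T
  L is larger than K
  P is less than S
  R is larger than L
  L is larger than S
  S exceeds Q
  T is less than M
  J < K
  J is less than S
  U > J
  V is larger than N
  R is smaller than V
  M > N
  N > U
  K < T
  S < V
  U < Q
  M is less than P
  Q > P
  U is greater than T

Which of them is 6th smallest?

Chaining the given pairs: J < K < T < U < N < M < P < Q < S < L < R < V.
The 6th smallest is M.

M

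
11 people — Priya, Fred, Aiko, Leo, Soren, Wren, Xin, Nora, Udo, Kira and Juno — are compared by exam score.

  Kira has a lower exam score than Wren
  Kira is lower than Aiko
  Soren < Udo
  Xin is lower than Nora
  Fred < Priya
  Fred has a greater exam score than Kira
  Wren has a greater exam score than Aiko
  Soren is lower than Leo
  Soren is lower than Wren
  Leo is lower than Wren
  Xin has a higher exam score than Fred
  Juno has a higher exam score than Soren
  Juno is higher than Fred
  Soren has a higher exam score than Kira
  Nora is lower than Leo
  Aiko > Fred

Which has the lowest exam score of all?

Chaining upward from Kira: directly above it, Fred, Aiko, Soren, Wren; then Priya, Xin, Juno, Leo, Udo; then Nora.
That covers every other element, and nothing is given below Kira, so Kira is the lowest exam score.

Kira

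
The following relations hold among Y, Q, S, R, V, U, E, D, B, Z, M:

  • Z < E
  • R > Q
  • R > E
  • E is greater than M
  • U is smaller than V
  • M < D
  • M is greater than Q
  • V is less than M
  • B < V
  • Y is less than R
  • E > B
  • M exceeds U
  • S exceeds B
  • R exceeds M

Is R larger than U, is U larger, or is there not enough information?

U < V < M < E < R, by transitivity through V, M, E.
So R is larger.

R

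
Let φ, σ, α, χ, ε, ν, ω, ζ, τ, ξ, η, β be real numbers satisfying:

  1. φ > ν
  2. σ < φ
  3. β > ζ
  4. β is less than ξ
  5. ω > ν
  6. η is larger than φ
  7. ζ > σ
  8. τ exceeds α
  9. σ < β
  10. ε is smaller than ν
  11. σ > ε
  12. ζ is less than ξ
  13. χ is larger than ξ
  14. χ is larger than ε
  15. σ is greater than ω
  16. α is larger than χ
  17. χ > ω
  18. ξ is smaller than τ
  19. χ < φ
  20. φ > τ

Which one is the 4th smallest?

σ

Chaining the given pairs: ε < ν < ω < σ < ζ < β < ξ < χ < α < τ < φ < η.
The 4th smallest is σ.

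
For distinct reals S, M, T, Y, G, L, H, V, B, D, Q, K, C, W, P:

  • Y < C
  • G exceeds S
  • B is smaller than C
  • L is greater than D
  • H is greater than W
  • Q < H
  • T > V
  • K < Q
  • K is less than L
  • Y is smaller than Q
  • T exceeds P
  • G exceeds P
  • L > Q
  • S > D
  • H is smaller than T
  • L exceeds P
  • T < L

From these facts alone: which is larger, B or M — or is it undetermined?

Following every chain through B: above B we get C.
M is not reached, and no chain runs the other way from M to B.
So the given relations leave the order of B and M undetermined.

undetermined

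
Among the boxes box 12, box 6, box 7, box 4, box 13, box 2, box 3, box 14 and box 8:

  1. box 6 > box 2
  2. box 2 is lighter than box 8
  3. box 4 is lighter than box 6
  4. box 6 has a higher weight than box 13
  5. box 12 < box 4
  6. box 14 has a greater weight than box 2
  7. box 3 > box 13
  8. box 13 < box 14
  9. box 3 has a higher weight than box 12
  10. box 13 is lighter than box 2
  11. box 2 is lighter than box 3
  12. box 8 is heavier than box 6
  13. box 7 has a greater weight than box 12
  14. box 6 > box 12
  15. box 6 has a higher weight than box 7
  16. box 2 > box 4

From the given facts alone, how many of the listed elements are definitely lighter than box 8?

6

The elements the relations force below box 8 are box 12, box 13, box 7, box 4, box 2, box 6 — no chain reaches any other.
That is 6.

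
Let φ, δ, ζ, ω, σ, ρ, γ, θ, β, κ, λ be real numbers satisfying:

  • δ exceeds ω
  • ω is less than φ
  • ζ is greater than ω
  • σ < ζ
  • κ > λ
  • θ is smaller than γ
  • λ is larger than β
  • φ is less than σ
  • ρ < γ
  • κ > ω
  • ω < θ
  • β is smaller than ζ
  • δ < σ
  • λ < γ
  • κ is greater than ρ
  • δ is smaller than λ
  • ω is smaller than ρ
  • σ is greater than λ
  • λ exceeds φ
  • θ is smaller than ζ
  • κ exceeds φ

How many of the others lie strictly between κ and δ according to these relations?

1

The relations place δ below κ. An element lies strictly between them when it is forced above δ and also forced below κ.
Above δ: {λ, σ, ζ, γ}. Below κ: {ω, β, ρ, φ, λ}.
Intersection: {λ} — 1.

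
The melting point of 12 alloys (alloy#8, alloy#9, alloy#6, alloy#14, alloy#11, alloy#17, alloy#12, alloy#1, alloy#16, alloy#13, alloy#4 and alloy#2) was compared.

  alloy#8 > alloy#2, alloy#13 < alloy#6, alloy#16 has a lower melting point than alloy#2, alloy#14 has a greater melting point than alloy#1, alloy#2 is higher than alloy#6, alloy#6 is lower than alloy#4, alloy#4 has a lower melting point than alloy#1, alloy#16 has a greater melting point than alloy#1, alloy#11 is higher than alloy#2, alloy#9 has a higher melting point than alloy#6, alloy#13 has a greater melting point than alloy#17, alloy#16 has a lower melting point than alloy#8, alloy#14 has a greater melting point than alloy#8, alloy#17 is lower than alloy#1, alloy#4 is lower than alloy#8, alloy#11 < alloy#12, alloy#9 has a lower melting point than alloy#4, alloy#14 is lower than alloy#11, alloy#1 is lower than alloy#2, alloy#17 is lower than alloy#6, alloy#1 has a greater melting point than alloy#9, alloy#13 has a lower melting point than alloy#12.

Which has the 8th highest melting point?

alloy#4

Piecing the relations together gives one ordering: alloy#17 < alloy#13 < alloy#6 < alloy#9 < alloy#4 < alloy#1 < alloy#16 < alloy#2 < alloy#8 < alloy#14 < alloy#11 < alloy#12.
Counting 8 from the largest end gives alloy#4.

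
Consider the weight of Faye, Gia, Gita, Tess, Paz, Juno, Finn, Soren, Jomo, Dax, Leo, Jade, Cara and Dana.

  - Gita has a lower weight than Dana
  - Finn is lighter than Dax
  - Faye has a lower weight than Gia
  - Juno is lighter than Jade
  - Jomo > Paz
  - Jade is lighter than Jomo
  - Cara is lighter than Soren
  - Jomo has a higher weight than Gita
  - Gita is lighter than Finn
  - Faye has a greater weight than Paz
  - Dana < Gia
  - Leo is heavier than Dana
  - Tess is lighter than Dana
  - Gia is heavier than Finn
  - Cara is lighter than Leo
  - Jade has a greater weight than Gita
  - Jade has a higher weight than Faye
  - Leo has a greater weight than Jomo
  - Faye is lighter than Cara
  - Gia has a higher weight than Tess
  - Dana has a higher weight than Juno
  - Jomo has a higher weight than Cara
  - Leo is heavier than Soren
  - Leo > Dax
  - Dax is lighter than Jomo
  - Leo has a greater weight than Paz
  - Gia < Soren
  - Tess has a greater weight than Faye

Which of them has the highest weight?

Chaining downward from Leo: directly below it, Paz, Dana, Cara, Soren, Dax, Jomo; then Faye, Gita, Finn, Juno, Tess, Gia, Jade.
That covers every other element, and nothing is given above Leo, so Leo is the highest weight.

Leo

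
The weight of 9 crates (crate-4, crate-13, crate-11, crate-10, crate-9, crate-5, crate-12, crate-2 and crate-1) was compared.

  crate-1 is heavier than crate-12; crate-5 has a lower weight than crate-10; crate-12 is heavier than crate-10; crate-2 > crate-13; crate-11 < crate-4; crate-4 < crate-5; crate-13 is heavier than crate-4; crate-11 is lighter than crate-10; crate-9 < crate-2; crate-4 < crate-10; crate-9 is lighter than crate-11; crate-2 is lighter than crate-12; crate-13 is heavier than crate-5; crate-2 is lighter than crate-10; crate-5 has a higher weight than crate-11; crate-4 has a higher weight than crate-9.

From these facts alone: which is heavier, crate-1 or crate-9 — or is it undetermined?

crate-1

Following the relations from crate-9: crate-9 < crate-11 < crate-4 < crate-5 < crate-13 < crate-2 < crate-10 < crate-12 < crate-1.
So crate-1 is heavier.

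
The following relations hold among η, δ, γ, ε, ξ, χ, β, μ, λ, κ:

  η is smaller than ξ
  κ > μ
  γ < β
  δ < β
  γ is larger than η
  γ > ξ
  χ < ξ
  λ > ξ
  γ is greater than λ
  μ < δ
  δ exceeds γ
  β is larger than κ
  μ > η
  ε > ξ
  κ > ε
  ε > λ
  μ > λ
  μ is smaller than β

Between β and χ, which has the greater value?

Chaining the given relations: χ < ξ < λ < γ < δ < β.
So χ < β; β is the larger of the two.

β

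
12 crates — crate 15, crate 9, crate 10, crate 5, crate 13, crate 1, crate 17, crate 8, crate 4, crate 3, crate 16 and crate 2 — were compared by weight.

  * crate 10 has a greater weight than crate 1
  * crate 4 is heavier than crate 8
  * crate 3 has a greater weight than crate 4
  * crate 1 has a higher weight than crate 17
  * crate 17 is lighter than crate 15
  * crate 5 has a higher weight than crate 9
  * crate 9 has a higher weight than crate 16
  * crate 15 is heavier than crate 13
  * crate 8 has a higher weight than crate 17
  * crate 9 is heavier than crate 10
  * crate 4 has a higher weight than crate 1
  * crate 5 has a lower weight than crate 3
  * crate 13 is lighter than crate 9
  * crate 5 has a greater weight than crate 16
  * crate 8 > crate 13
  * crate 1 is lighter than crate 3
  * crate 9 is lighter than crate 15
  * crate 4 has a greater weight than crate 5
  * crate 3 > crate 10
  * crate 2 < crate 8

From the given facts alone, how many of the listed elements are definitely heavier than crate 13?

From crate 13 the given relations immediately reach crate 9, crate 8, crate 15.
From those, crate 5, crate 4 — 5 in total.
From those, crate 3 — 6 in total.
No other element is forced above crate 13 by the given relations, so the count is 6.

6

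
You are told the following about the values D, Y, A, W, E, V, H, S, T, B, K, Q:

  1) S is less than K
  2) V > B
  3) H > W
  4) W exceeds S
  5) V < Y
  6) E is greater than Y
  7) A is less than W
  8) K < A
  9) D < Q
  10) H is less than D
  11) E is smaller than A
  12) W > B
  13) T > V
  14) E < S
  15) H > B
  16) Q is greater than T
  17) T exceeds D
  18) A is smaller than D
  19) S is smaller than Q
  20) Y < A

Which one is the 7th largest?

K

Piecing the relations together gives one ordering: B < V < Y < E < S < K < A < W < H < D < T < Q.
Counting 7 from the largest end gives K.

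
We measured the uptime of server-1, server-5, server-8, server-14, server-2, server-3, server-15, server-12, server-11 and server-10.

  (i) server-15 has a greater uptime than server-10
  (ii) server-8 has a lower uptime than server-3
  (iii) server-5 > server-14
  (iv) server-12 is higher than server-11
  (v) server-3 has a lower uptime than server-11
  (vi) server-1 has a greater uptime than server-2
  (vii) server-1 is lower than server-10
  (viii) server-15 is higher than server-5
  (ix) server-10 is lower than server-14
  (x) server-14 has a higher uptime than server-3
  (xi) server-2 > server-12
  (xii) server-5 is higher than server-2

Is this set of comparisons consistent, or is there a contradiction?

Every relation is compatible with server-8 < server-3 < server-11 < server-12 < server-2 < server-1 < server-10 < server-14 < server-5 < server-15; the set is consistent.

consistent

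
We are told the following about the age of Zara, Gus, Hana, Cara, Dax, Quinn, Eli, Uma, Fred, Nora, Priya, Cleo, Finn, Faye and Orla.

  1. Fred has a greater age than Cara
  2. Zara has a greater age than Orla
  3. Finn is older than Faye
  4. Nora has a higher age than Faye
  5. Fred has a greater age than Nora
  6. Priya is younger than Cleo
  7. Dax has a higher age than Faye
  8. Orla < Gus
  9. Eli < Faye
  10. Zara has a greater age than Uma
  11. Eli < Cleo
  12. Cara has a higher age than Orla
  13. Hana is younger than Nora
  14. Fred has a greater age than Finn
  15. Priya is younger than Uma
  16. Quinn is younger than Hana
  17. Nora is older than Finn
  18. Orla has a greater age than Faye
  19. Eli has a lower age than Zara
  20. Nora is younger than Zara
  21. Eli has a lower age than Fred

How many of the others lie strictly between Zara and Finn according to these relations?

Chaining upward from Finn reaches: Nora, Fred.
Chaining downward from Zara reaches: Eli, Faye, Quinn, Orla, Hana, Nora, Priya, Uma.
Strictly between Finn and Zara are those in both lists: Nora — 1 element.

1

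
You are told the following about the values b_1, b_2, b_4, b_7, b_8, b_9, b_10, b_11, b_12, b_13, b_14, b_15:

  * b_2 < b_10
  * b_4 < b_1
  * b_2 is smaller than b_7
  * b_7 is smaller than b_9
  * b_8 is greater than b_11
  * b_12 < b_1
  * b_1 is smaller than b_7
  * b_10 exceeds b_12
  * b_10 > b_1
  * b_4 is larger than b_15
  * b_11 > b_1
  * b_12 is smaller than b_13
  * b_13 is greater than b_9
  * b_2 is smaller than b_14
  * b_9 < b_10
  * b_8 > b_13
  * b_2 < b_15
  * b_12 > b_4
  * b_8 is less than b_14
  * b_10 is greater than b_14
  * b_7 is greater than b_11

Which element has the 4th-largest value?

b_13

Piecing the relations together gives one ordering: b_2 < b_15 < b_4 < b_12 < b_1 < b_11 < b_7 < b_9 < b_13 < b_8 < b_14 < b_10.
Counting 4 from the largest end gives b_13.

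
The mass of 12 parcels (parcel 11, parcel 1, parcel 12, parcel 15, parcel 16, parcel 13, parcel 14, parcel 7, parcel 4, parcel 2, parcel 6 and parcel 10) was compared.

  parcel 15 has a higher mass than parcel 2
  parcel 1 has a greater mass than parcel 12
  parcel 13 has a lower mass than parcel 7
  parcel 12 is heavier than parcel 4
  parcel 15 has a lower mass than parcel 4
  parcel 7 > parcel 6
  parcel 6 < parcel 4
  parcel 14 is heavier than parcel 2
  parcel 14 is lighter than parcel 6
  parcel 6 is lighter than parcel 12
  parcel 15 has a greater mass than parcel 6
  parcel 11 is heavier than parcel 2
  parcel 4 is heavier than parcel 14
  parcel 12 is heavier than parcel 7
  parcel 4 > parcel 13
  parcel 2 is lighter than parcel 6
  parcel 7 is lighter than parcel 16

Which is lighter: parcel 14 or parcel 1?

Link the given pairs in sequence: parcel 14 < parcel 6; parcel 6 < parcel 15; parcel 15 < parcel 4; parcel 4 < parcel 12; parcel 12 < parcel 1.
Together: parcel 14 < parcel 6 < parcel 15 < parcel 4 < parcel 12 < parcel 1.
So parcel 14 < parcel 1; parcel 14 is the lighter of the two.

parcel 14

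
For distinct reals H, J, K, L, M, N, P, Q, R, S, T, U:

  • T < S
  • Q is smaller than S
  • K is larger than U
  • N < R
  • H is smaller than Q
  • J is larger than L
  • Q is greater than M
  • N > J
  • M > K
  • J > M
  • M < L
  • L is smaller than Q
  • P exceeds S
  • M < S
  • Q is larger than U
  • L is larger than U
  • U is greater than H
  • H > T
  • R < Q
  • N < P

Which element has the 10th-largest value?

Piecing the relations together gives one ordering: T < H < U < K < M < L < J < N < R < Q < S < P.
The 10th largest is U.

U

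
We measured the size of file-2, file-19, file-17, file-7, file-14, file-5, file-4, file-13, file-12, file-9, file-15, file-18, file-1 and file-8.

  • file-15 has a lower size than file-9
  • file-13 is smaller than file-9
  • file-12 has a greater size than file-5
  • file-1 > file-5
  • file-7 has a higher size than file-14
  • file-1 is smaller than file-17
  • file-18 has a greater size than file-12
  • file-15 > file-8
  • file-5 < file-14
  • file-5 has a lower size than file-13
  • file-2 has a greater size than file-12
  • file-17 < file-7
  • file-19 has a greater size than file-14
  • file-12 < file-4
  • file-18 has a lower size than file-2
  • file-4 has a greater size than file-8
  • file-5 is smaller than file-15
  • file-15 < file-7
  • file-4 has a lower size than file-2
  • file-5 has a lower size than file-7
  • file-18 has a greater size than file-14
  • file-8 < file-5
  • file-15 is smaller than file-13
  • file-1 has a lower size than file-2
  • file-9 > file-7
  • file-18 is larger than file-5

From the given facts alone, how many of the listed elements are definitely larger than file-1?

The elements the relations force above file-1 are file-2, file-17, file-7, file-9 — no chain reaches any other.
That is 4.

4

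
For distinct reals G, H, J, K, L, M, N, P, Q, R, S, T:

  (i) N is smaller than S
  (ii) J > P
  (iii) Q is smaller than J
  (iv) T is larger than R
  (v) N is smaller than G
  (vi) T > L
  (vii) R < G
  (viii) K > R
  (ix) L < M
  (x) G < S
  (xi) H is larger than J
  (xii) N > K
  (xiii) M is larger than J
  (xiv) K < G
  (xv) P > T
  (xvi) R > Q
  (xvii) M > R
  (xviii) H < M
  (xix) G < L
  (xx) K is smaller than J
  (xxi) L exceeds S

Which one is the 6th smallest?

S

The consecutive relations fix a unique order: Q < R < K < N < G < S < L < T < P < J < H < M.
The 6th smallest is S.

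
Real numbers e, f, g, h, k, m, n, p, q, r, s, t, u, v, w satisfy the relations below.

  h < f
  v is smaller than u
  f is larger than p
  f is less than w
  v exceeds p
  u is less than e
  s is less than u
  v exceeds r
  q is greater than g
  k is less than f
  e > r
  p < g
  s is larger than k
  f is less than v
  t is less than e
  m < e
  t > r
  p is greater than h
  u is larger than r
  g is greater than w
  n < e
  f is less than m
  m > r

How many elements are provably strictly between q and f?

2

The relations place f below q. An element lies strictly between them when it is forced above f and also forced below q.
Above f: {v, m, w, g, u, e}. Below q: {h, k, p, w, g}.
Intersection: {w, g} — 2.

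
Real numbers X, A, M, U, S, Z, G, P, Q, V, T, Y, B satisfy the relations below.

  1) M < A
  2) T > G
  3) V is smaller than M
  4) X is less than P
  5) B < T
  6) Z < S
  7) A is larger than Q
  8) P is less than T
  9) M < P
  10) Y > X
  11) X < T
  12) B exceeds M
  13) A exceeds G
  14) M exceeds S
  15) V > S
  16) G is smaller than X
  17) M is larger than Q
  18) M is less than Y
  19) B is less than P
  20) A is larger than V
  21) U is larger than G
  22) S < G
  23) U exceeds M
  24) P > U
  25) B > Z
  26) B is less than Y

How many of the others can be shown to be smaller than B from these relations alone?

The elements the relations force below B are Q, Z, S, V, M — no chain reaches any other.
That is 5.

5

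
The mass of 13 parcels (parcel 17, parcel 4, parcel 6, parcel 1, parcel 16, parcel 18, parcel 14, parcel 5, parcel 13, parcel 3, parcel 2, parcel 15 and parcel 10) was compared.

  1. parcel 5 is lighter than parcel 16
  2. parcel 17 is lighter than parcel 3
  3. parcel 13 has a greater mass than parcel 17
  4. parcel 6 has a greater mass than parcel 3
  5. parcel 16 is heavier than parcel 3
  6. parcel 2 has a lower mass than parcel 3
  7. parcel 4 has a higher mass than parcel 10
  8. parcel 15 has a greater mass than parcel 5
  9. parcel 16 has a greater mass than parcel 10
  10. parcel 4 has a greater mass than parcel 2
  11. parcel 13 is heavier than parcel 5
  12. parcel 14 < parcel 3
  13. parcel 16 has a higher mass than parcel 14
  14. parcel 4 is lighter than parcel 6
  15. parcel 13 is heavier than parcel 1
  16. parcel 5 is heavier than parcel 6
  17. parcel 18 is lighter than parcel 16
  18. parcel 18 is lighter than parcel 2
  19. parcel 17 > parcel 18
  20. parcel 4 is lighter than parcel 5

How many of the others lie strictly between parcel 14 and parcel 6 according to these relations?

1

The relations place parcel 14 below parcel 6. An element lies strictly between them when it is forced above parcel 14 and also forced below parcel 6.
Above parcel 14: {parcel 3, parcel 5, parcel 13, parcel 15, parcel 16}. Below parcel 6: {parcel 18, parcel 10, parcel 2, parcel 4, parcel 17, parcel 3}.
Intersection: {parcel 3} — 1.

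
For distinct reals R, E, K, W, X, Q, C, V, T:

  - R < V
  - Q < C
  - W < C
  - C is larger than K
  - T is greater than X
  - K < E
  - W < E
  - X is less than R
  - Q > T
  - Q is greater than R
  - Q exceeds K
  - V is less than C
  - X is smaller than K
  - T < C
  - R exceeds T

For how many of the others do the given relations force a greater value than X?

7

The elements the relations force above X are T, R, K, Q, V, E, C — no chain reaches any other.
That is 7.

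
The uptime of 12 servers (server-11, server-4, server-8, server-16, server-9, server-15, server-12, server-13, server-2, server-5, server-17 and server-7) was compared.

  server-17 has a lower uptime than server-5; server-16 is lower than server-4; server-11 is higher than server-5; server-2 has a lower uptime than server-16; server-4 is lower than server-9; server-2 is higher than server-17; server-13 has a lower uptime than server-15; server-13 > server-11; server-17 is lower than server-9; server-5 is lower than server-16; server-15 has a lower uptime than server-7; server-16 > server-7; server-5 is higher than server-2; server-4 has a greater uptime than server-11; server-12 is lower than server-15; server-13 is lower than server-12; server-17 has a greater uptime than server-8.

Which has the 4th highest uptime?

Piecing the relations together gives one ordering: server-8 < server-17 < server-2 < server-5 < server-11 < server-13 < server-12 < server-15 < server-7 < server-16 < server-4 < server-9.
The 4th largest is server-7.

server-7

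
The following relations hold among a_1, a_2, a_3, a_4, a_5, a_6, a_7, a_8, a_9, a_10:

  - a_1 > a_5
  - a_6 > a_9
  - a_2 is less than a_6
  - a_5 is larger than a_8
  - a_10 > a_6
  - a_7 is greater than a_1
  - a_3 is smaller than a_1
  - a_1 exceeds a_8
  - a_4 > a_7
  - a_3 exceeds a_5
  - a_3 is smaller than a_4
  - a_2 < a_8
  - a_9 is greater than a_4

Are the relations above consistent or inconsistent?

consistent

Every relation is compatible with a_2 < a_8 < a_5 < a_3 < a_1 < a_7 < a_4 < a_9 < a_6 < a_10; the set is consistent.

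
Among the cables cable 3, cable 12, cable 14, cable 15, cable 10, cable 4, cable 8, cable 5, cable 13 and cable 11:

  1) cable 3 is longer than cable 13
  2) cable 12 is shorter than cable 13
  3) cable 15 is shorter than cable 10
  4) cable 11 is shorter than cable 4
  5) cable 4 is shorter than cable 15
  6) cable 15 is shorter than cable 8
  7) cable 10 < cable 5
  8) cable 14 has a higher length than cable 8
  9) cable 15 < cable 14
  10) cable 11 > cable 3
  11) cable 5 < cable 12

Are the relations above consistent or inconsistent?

inconsistent

We have cable 15 < cable 10 stated directly, yet also cable 10 < cable 5 < cable 12 < cable 13 < cable 3 < cable 11 < cable 4 < cable 15 by chaining the others — so cable 10 < cable 15. Contradiction.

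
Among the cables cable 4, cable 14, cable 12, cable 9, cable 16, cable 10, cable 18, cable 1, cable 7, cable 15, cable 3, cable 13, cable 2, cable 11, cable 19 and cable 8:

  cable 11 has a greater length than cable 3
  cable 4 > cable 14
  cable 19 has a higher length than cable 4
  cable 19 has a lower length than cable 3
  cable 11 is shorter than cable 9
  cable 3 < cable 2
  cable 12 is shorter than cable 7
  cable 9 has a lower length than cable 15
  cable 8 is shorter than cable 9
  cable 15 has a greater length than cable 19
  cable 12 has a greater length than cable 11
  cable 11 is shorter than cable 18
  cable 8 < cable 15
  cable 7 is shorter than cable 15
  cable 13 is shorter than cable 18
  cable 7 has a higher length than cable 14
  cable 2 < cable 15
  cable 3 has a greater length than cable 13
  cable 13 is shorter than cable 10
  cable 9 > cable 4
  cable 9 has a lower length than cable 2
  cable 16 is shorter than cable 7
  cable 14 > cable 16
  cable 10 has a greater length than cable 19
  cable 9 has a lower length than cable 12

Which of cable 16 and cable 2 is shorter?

cable 16 < cable 14 and cable 14 < cable 4 give cable 16 < cable 4.
Then cable 4 < cable 19 extends the chain to cable 19.
With cable 19 < cable 3: cable 16 < cable 14 < cable 4 < cable 19 < cable 3.
With cable 3 < cable 11: cable 16 < cable 14 < cable 4 < cable 19 < cable 3 < cable 11.
Then cable 11 < cable 9 extends the chain to cable 9.
Then cable 9 < cable 2 extends the chain to cable 2.
So cable 16 < cable 2; cable 16 is the shorter of the two.

cable 16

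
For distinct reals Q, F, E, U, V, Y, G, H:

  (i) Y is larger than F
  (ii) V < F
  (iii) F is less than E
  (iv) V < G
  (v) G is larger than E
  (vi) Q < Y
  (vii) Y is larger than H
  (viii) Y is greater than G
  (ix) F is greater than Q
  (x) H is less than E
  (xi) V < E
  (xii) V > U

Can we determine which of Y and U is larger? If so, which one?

The relevant relations are U < V; V < F; F < E; E < G; G < Y.
Together: U < V < F < E < G < Y.
So Y is larger.

Y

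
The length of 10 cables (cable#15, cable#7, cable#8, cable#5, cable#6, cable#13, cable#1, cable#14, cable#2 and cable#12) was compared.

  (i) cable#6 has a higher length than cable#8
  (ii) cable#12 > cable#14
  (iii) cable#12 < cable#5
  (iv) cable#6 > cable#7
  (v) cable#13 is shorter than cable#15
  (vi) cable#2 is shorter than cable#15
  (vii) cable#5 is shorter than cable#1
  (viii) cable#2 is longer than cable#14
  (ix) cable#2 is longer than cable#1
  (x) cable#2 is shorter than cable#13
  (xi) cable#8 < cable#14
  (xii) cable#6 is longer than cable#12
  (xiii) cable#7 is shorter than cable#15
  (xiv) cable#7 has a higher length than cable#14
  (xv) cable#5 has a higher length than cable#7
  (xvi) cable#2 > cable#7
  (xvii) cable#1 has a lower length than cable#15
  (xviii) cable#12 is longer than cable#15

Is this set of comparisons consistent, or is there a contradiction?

inconsistent

We have cable#12 < cable#5 stated directly, yet also cable#5 < cable#1 < cable#2 < cable#13 < cable#15 < cable#12 by chaining the others — so cable#5 < cable#12. Contradiction.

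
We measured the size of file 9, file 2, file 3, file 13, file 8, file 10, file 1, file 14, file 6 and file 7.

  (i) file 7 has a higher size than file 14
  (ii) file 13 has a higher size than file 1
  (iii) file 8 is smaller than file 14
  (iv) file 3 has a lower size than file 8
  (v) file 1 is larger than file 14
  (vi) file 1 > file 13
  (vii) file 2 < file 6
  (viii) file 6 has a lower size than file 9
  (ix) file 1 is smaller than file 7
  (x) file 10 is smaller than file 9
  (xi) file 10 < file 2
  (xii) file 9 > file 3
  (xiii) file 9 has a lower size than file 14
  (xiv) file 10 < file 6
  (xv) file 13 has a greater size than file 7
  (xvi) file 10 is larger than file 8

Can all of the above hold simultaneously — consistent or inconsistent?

Chaining the given relations yields file 1 < file 7 < file 13, so file 1 < file 13. But one relation states file 13 < file 1. These cannot both hold.

inconsistent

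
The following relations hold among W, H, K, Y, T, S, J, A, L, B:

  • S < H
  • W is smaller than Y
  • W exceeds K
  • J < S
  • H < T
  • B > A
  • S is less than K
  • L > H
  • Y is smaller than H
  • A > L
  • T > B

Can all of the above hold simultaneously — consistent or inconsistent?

consistent

Every relation is compatible with J < S < K < W < Y < H < L < A < B < T; the set is consistent.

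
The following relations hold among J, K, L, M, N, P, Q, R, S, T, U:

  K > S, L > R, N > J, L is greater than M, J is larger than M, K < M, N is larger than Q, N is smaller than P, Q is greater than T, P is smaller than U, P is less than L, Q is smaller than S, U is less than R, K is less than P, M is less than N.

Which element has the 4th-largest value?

Chaining the given pairs: T < Q < S < K < M < J < N < P < U < R < L.
The 4th largest is P.

P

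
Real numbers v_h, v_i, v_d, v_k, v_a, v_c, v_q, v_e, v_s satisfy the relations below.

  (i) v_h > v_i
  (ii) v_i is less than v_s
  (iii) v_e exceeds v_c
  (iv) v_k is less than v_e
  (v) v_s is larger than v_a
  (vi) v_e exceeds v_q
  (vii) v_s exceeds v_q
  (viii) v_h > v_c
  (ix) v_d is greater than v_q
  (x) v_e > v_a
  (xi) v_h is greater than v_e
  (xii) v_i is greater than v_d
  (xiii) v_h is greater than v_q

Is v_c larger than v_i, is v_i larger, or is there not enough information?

undetermined

Following every chain through v_c: above v_c we get v_e, v_h.
v_i is not reached, and no chain runs the other way from v_i to v_c.
So the given relations leave the order of v_c and v_i undetermined.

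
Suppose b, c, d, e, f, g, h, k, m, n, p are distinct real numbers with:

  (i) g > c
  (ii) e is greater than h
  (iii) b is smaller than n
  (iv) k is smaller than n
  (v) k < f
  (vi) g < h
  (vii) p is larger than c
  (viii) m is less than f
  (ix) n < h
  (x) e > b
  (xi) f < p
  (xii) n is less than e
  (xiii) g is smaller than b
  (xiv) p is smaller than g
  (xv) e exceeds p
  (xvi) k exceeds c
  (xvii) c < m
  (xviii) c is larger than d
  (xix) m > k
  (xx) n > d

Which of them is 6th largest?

Chaining the given pairs: d < c < k < m < f < p < g < b < n < h < e.
The 6th largest is p.

p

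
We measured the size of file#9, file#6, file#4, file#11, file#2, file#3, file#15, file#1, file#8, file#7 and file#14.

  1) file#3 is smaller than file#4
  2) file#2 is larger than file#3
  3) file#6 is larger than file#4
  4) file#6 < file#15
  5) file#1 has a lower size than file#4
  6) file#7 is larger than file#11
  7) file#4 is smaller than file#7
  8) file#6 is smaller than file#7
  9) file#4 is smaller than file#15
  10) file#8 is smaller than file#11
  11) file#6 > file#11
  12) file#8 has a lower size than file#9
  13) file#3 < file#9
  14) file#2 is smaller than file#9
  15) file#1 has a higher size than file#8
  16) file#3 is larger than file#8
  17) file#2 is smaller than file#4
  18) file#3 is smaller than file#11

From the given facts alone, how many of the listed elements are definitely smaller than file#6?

6

The elements the relations force below file#6 are file#8, file#3, file#1, file#2, file#4, file#11 — no chain reaches any other.
That is 6.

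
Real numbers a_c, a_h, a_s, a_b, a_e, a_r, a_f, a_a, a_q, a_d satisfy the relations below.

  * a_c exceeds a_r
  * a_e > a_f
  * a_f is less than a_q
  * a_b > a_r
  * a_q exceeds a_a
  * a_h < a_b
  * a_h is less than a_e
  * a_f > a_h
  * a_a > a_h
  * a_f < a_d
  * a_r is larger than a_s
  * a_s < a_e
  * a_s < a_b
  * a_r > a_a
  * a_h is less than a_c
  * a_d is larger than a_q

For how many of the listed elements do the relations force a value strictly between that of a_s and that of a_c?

1

Chaining upward from a_s reaches: a_r, a_e, a_b.
Chaining downward from a_c reaches: a_h, a_a, a_r.
Strictly between a_s and a_c are those in both lists: a_r — 1 element.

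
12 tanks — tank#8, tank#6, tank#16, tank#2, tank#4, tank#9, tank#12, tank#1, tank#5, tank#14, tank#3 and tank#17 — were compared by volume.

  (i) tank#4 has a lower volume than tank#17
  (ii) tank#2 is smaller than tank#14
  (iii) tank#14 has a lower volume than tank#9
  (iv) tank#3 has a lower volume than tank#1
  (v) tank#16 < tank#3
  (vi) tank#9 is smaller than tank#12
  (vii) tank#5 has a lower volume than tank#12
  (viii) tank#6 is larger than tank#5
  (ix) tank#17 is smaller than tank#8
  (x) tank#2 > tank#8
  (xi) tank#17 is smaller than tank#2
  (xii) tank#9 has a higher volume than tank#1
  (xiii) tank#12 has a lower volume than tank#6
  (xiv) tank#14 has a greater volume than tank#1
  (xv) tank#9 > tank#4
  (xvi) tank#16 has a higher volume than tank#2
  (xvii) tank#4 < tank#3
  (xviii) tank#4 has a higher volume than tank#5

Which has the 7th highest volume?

tank#16

The consecutive relations fix a unique order: tank#5 < tank#4 < tank#17 < tank#8 < tank#2 < tank#16 < tank#3 < tank#1 < tank#14 < tank#9 < tank#12 < tank#6.
The 7th largest is tank#16.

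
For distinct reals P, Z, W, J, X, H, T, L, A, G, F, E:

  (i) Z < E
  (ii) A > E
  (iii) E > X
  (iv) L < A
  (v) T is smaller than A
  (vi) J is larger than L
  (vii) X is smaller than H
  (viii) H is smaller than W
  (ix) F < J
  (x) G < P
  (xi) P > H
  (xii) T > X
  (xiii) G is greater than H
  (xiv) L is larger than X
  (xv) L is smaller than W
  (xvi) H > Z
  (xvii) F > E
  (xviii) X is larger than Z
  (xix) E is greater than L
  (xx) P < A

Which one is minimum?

Chaining upward from Z: directly above it, X, H, E; then G, T, L, W, F, P, A; then J.
That covers every other element, and nothing is given below Z, so Z is the minimum.

Z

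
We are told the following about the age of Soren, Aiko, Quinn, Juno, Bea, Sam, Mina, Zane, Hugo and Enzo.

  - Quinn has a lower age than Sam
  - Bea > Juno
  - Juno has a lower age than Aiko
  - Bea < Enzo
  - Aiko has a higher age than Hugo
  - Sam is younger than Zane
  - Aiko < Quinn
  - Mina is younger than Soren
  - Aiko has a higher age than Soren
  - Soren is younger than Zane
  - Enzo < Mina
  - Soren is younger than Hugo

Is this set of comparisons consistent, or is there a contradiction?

consistent

Every relation is compatible with Juno < Bea < Enzo < Mina < Soren < Hugo < Aiko < Quinn < Sam < Zane; the set is consistent.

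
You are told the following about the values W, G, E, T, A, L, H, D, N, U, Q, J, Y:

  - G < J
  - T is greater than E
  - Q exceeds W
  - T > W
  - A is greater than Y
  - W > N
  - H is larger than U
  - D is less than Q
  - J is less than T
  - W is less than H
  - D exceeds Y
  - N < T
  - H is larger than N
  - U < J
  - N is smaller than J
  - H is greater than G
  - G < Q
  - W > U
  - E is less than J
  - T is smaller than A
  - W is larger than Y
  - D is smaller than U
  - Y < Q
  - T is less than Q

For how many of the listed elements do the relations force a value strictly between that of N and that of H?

The relations place N below H. An element lies strictly between them when it is forced above N and also forced below H.
Above N: {J, W, T, Q, A}. Below H: {Y, D, G, U, W}.
Intersection: {W} — 1.

1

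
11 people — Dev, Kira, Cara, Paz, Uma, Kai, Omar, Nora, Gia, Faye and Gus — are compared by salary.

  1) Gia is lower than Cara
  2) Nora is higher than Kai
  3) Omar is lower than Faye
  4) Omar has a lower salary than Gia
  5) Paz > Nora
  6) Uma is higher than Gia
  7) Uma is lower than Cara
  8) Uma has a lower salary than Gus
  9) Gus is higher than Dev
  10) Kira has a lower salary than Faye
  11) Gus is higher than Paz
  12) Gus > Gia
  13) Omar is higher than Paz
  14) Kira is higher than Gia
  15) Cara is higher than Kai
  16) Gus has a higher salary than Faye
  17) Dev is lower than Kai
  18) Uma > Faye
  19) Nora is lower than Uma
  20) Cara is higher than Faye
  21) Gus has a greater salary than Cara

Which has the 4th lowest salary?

Paz

Chaining the given pairs: Dev < Kai < Nora < Paz < Omar < Gia < Kira < Faye < Uma < Cara < Gus.
Counting 4 from the smallest end gives Paz.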